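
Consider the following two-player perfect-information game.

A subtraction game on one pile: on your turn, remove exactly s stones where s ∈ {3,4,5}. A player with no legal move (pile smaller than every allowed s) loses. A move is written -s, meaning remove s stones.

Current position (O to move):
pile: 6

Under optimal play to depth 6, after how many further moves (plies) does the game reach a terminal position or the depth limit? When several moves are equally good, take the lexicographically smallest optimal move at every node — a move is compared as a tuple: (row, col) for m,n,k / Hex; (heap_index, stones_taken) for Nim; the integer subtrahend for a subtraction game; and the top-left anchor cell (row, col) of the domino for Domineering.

PV length from [6]: 1 ply

[6] O move#1: -3:-1/3, -4:+1/2*, -5:+1/1
[2] end (terminal -1, X#2); searched 6 to 6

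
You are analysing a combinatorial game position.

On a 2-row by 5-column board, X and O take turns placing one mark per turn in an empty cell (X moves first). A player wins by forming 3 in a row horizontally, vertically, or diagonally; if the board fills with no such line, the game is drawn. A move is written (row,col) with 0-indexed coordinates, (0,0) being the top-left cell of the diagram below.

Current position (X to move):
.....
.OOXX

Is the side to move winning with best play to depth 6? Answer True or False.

[...../.OOXX] X move#1: (0,0):-1/X..../.OOXX, (0,1):-1/.X.../.OOXX, (0,2):-1/..X../.OOXX, (0,3):-1/...X./.OOXX, (0,4):-1/....X/.OOXX, (1,0):+0/...../XOOXX*
[...../XOOXX] O move#2: (0,0):+0/O..../XOOXX*, (0,1):+0/.O.../XOOXX, (0,2):+0/..O../XOOXX, (0,3):+0/...O./XOOXX, (0,4):+0/....O/XOOXX
[O..../XOOXX] X move#3: (0,1):+0/OX.../XOOXX*, (0,2):+0/O.X../XOOXX, (0,3):+0/O..X./XOOXX, (0,4):+0/O...X/XOOXX
[OX.../XOOXX] O move#4: (0,2):+0/OXO../XOOXX*, (0,3):+0/OX.O./XOOXX, (0,4):+0/OX..O/XOOXX
[OXO../XOOXX] X move#5: (0,3):+0/OXOX./XOOXX*, (0,4):+0/OXO.X/XOOXX
[OXOX./XOOXX] O move#6: (0,4):+0/OXOXO/XOOXX*
[OXOXO/XOOXX] end (terminal +0, X#7); searched ...../.OOXX to 6

X winning at [...../.OOXX]: False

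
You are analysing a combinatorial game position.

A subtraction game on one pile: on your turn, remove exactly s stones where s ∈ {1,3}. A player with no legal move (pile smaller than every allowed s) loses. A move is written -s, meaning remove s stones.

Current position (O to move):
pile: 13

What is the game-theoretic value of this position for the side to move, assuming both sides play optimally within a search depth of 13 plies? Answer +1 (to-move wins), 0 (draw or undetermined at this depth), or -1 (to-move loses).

value(13, O) = +1

ply 1, O at 13 | -1=+1→12*; -3=+1→10
ply 2, X at 12 | -1=-1→11*; -3=-1→9
ply 3, O at 11 | -1=+1→10*; -3=+1→8
ply 4, X at 10 | -1=-1→9*; -3=-1→7
ply 5, O at 9 | -1=+1→8*; -3=+1→6
ply 6, X at 8 | -1=-1→7*; -3=-1→5
ply 7, O at 7 | -1=+1→6*; -3=+1→4
ply 8, X at 6 | -1=-1→5*; -3=-1→3
ply 9, O at 5 | -1=+1→4*; -3=+1→2
ply 10, X at 4 | -1=-1→3*; -3=-1→1
ply 11, O at 3 | -1=+1→2*; -3=+1→0
ply 12, X at 2 | -1=-1→1*
ply 13, O at 1 | -1=+1→0*
ply 14: 0 is terminal -1 (X); from 13 depth 13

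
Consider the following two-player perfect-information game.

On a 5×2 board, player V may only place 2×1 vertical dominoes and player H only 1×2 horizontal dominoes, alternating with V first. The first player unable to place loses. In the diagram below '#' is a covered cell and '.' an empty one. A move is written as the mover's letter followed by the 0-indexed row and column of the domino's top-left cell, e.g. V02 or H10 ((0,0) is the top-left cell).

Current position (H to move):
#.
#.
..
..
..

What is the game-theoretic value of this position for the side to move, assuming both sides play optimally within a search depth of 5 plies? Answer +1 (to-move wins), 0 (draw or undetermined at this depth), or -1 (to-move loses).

[#./#./../../..] H move#1: H20:-1/#./#./##/../.., H30:+1/#./#./../##/..*, H40:-1/#./#./../../##
[#./#./../##/..] V move#2: V01:-1/##/##/../##/..*, V11:-1/#./##/.#/##/..
[##/##/../##/..] H move#3: H20:+1/##/##/##/##/..*, H40:+1/##/##/../##/##
[##/##/##/##/..] end (terminal -1, V#4); searched #./#./../../.. to 5

value(#./#./../../.., H) = +1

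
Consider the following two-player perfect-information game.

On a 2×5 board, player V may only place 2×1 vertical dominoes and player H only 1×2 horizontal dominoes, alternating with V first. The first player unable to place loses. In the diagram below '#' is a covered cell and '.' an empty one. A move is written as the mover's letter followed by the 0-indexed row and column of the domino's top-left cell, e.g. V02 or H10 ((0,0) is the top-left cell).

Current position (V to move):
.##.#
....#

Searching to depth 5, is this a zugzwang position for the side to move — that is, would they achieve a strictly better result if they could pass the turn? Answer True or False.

zugzwang(.##.#/....#, V) = True

[.##.#/....#] V move#1: V00:-1/###.#/#...#*, V03:-1/.####/...##
[###.#/#...#] H move#2: H11:-1/###.#/###.#, H12:+1/###.#/#.###*
[###.#/#.###] end (terminal -1, V#3); searched .##.#/....# to 5
if V skipped the turn, H would face:
~ [.##.#/....#] H move#1: H10:-1/.##.#/##..#*, H11:-1/.##.#/.##.#, H12:-1/.##.#/..###
~ [.##.#/##..#] V move#2: V03:+1/.####/##.##*
~ [.####/##.##] end (terminal -1, H#3); searched .##.#/....# to 5
compare (V): move=-1 vs pass=+1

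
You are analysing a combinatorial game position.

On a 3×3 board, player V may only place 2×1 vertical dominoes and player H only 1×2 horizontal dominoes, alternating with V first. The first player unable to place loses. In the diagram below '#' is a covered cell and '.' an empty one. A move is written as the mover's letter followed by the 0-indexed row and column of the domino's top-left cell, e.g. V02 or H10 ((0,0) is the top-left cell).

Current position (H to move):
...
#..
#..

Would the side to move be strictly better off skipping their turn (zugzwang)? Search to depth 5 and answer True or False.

zugzwang(.../#../#.., H) = False

[.../#../#..] H move#1: H00:-1/##./#../#.., H01:-1/.##/#../#.., H11:+1/.../###/#..*, H21:-1/.../#../###
[.../###/#..] end (terminal -1, V#2); searched .../#../#.. to 5
pass branch (V moves first from the same position):
  | [.../#../#..] V move#1: V01:+1/.#./##./#..*, V02:+1/..#/#.#/#.., V11:+1/.../##./##., V12:+1/.../#.#/#.#
  | [.#./##./#..] H move#2: H21:-1/.#./##./###*
  | [.#./##./###] V move#3: V02:+1/.##/###/###*
  | [.##/###/###] end (terminal -1, H#4); searched .../#../#.. to 5
H moving scores +1; H passing scores -1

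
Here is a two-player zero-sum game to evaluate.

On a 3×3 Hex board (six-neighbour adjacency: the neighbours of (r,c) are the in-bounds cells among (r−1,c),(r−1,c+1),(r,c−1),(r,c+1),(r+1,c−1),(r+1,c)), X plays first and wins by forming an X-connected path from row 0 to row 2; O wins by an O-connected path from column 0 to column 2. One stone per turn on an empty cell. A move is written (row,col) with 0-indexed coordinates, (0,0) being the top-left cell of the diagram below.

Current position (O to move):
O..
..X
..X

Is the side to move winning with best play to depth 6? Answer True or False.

O winning at [O../..X/..X]: True

ply 1, O at O../..X/..X | (0,1)=-1→OO./..X/..X; (0,2)=+1→O.O/..X/..X*; (1,0)=-1→O../O.X/..X; (1,1)=-1→O../.OX/..X; (2,0)=-1→O../..X/O.X; (2,1)=-1→O../..X/.OX
ply 2, X at O.O/..X/..X | (0,1)=-1→OXO/..X/..X*; (1,0)=-1→O.O/X.X/..X; (1,1)=-1→O.O/.XX/..X; (2,0)=-1→O.O/..X/X.X; (2,1)=-1→O.O/..X/.XX
ply 3, O at OXO/..X/..X | (1,0)=-1→OXO/O.X/..X; (1,1)=+1→OXO/.OX/..X*; (2,0)=-1→OXO/..X/O.X; (2,1)=-1→OXO/..X/.OX
ply 4, X at OXO/.OX/..X | (1,0)=-1→OXO/XOX/..X*; (2,0)=-1→OXO/.OX/X.X; (2,1)=-1→OXO/.OX/.XX
ply 5, O at OXO/XOX/..X | (2,0)=+1→OXO/XOX/O.X*; (2,1)=-1→OXO/XOX/.OX
ply 6: OXO/XOX/O.X is terminal -1 (X); from O../..X/..X depth 6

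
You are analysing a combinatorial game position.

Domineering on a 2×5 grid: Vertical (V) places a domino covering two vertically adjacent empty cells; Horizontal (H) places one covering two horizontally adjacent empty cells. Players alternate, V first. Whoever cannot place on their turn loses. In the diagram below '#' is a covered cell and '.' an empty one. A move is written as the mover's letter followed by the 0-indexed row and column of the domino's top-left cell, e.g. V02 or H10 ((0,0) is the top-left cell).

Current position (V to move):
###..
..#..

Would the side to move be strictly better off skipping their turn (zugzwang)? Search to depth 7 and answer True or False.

[###../..#..] V move#1: V03:+1/####./..##.*, V04:+1/###.#/..#.#
[####./..##.] H move#2: H10:-1/####./####.*
[####./####.] V move#3: V04:+1/#####/#####*
[#####/#####] end (terminal -1, H#4); searched ###../..#.. to 7
if V skipped the turn, H would face:
~ [###../..#..] H move#1: H03:+1/#####/..#..*, H10:-1/###../###.., H13:+1/###../..###
~ [#####/..#..] end (terminal -1, V#2); searched ###../..#.. to 7
compare (V): move=+1 vs pass=-1

zugzwang(###../..#.., V) = False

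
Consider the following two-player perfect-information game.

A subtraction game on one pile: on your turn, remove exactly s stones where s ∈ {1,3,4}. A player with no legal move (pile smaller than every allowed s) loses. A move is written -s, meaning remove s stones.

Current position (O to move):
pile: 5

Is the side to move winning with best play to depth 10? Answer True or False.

p1 O@[5]: -1[4]-1 -3[2]+1* -4[1]-1
p2 X@[2]: -1[1]-1*
p3 O@[1]: -1[0]+1*
p4 X@[0] terminal -1; root [5] d10

O winning at [5]: True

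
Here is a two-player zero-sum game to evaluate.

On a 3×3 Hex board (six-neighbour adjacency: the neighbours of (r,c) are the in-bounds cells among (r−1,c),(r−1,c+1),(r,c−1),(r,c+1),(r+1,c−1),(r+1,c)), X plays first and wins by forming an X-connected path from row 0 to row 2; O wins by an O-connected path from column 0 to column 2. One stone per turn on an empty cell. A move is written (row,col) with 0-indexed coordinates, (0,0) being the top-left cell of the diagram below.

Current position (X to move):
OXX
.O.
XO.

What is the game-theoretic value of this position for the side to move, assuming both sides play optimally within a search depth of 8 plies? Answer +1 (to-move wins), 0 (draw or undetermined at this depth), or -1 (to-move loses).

p1 X@[OXX/.O./XO.]: (1,0)[OXX/XO./XO.]+1* (1,2)[OXX/.OX/XO.]+1 (2,2)[OXX/.O./XOX]+1
p2 O@[OXX/XO./XO.] terminal -1; root [OXX/.O./XO.] d8

value(OXX/.O./XO., X) = +1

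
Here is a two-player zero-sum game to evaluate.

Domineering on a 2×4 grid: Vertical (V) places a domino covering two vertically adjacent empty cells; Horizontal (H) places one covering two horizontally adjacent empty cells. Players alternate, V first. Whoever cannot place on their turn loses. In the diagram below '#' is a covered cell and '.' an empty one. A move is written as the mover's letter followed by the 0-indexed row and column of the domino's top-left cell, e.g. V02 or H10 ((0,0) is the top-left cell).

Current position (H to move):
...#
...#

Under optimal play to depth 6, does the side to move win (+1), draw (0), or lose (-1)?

value(...#/...#, H) = +1

[...#/...#] H move#1: H00:+1/##.#/...#*, H01:+1/.###/...#, H10:+1/...#/##.#, H11:+1/...#/.###
[##.#/...#] V move#2: V02:-1/####/..##*
[####/..##] H move#3: H10:+1/####/####*
[####/####] end (terminal -1, V#4); searched ...#/...# to 6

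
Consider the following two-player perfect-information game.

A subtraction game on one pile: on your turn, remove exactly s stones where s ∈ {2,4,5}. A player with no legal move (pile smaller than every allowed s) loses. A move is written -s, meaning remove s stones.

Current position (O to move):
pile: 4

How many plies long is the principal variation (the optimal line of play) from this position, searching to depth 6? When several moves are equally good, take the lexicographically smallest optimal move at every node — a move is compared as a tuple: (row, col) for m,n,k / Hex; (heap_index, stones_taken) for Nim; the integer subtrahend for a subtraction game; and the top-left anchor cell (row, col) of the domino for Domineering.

p1 O@[4]: -2[2]-1 -4[0]+1*
p2 X@[0] terminal -1; root [4] d6

PV length from [4]: 1 ply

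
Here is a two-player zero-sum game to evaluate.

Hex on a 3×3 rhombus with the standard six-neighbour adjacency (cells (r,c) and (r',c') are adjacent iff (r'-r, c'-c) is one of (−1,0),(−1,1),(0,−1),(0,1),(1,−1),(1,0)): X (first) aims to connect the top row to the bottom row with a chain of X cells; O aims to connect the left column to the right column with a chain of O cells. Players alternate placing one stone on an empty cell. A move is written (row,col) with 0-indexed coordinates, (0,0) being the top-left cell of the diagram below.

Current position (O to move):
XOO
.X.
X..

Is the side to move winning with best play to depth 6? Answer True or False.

O winning at [XOO/.X./X..]: True

[XOO/.X./X..] O move#1: (1,0):+1/XOO/OX./X..*, (1,2):-1/XOO/.XO/X.., (2,1):-1/XOO/.X./XO., (2,2):-1/XOO/.X./X.O
[XOO/OX./X..] end (terminal -1, X#2); searched XOO/.X./X.. to 6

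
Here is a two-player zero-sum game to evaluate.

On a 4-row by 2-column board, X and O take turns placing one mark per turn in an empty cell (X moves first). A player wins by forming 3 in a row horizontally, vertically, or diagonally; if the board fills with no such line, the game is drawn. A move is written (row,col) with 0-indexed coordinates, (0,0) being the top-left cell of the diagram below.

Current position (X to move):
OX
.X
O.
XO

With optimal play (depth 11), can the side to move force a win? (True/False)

X winning at [OX/.X/O./XO]: True

p1 X@[OX/.X/O./XO]: (1,0)[OX/XX/O./XO]+0 (2,1)[OX/.X/OX/XO]+1*
p2 O@[OX/.X/OX/XO] terminal -1; root [OX/.X/O./XO] d11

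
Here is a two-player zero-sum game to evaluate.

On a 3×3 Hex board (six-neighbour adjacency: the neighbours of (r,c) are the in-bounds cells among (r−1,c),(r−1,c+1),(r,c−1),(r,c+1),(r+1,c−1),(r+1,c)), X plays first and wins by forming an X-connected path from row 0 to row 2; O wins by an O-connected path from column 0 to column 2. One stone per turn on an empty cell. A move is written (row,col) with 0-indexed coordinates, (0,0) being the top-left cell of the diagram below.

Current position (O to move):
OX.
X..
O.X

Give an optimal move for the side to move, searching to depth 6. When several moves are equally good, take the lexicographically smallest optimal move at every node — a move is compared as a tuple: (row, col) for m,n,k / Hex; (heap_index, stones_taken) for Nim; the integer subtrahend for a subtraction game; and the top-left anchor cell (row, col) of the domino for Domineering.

O's best at [OX./X../O.X]: (1,1)

p1 O@[OX./X../O.X]: (0,2)[OXO/X../O.X]-1 (1,1)[OX./XO./O.X]+1* (1,2)[OX./X.O/O.X]+1 (2,1)[OX./X../OOX]-1
p2 X@[OX./XO./O.X]: (0,2)[OXX/XO./O.X]-1* (1,2)[OX./XOX/O.X]-1 (2,1)[OX./XO./OXX]-1
p3 O@[OXX/XO./O.X]: (1,2)[OXX/XOO/O.X]+1* (2,1)[OXX/XO./OOX]-1
p4 X@[OXX/XOO/O.X] terminal -1; root [OX./X../O.X] d6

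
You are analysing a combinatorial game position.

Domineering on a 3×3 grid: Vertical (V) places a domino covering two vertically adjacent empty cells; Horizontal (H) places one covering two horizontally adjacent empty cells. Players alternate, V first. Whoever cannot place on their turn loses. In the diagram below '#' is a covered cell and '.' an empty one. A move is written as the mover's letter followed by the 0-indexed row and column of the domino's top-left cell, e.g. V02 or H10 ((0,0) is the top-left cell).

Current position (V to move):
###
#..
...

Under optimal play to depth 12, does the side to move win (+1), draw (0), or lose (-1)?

ply 1, V at ###/#../... | V11=+1→###/##./.#.*; V12=-1→###/#.#/..#
ply 2: ###/##./.#. is terminal -1 (H); from ###/#../... depth 12

value(###/#../..., V) = +1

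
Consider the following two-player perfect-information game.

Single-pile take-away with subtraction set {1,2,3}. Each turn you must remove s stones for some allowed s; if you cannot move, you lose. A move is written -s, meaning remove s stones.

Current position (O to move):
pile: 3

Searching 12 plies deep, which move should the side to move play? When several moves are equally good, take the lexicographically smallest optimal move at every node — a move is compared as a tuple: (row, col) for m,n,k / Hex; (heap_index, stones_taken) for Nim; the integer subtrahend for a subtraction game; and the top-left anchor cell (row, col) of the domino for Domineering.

p1 O@[3]: -1[2]-1 -2[1]-1 -3[0]+1*
p2 X@[0] terminal -1; root [3] d12

O's best at [3]: -3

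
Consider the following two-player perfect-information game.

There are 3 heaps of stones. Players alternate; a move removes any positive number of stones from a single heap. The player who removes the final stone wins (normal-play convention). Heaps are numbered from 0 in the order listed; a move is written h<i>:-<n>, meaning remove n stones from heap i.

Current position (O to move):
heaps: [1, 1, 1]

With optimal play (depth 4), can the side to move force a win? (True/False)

ply 1, O at (1,1,1) | h0:-1=+1→(0,1,1)*; h1:-1=+1→(1,0,1); h2:-1=+1→(1,1,0)
ply 2, X at (0,1,1) | h1:-1=-1→(0,0,1)*; h2:-1=-1→(0,1,0)
ply 3, O at (0,0,1) | h2:-1=+1→(0,0,0)*
ply 4: (0,0,0) is terminal -1 (X); from (1,1,1) depth 4

O winning at [(1,1,1)]: True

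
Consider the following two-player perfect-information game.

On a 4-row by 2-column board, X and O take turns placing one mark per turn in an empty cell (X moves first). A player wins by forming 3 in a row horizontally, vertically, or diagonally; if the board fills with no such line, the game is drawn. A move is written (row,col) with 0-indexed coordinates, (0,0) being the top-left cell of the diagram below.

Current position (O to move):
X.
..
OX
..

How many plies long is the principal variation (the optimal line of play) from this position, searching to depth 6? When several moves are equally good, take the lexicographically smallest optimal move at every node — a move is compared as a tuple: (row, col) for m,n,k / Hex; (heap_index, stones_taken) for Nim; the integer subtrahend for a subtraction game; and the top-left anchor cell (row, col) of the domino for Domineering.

p1 O@[X./../OX/..]: (0,1)[XO/../OX/..]+0* (1,0)[X./O./OX/..]+0 (1,1)[X./.O/OX/..]+0 (3,0)[X./../OX/O.]+0 (3,1)[X./../OX/.O]+0
p2 X@[XO/../OX/..]: (1,0)[XO/X./OX/..]+0* (1,1)[XO/.X/OX/..]+0 (3,0)[XO/../OX/X.]+0 (3,1)[XO/../OX/.X]+0
p3 O@[XO/X./OX/..]: (1,1)[XO/XO/OX/..]+0* (3,0)[XO/X./OX/O.]+0 (3,1)[XO/X./OX/.O]+0
p4 X@[XO/XO/OX/..]: (3,0)[XO/XO/OX/X.]+0* (3,1)[XO/XO/OX/.X]+0
p5 O@[XO/XO/OX/X.]: (3,1)[XO/XO/OX/XO]+0*
p6 X@[XO/XO/OX/XO] terminal +0; root [X./../OX/..] d6

PV length from [X./../OX/..]: 5 plies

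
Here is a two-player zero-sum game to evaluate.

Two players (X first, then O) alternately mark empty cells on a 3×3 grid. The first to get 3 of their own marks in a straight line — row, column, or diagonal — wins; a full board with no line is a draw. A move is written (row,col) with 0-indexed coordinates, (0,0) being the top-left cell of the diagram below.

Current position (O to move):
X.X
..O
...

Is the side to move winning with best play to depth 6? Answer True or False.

O winning at [X.X/..O/...]: False

[X.X/..O/...] O move#1: (0,1):-1/XOX/..O/...*, (1,0):-1/X.X/O.O/..., (1,1):-1/X.X/.OO/..., (2,0):-1/X.X/..O/O.., (2,1):-1/X.X/..O/.O., (2,2):-1/X.X/..O/..O
[XOX/..O/...] X move#2: (1,0):+0/XOX/X.O/..., (1,1):+1/XOX/.XO/...*, (2,0):+1/XOX/..O/X.., (2,1):+0/XOX/..O/.X., (2,2):-1/XOX/..O/..X
[XOX/.XO/...] O move#3: (1,0):-1/XOX/OXO/...*, (2,0):-1/XOX/.XO/O.., (2,1):-1/XOX/.XO/.O., (2,2):-1/XOX/.XO/..O
[XOX/OXO/...] X move#4: (2,0):+1/XOX/OXO/X..*, (2,1):+1/XOX/OXO/.X., (2,2):+1/XOX/OXO/..X
[XOX/OXO/X..] end (terminal -1, O#5); searched X.X/..O/... to 6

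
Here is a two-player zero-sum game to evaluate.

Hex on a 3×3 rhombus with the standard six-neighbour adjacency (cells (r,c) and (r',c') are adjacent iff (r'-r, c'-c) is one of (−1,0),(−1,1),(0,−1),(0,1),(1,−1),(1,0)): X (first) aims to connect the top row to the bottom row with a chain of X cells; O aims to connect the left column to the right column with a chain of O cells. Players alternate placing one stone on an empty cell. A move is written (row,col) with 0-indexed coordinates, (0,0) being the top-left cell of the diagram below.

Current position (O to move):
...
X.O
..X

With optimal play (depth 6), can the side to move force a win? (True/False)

O winning at [.../X.O/..X]: True

ply 1, O at .../X.O/..X | (0,0)=-1→O../X.O/..X; (0,1)=-1→.O./X.O/..X; (0,2)=-1→..O/X.O/..X; (1,1)=-1→.../XOO/..X; (2,0)=+1→.../X.O/O.X*; (2,1)=-1→.../X.O/.OX
ply 2, X at .../X.O/O.X | (0,0)=-1→X../X.O/O.X*; (0,1)=-1→.X./X.O/O.X; (0,2)=-1→..X/X.O/O.X; (1,1)=-1→.../XXO/O.X; (2,1)=-1→.../X.O/OXX
ply 3, O at X../X.O/O.X | (0,1)=+1→XO./X.O/O.X*; (0,2)=+1→X.O/X.O/O.X; (1,1)=+1→X../XOO/O.X; (2,1)=+1→X../X.O/OOX
ply 4, X at XO./X.O/O.X | (0,2)=-1→XOX/X.O/O.X*; (1,1)=-1→XO./XXO/O.X; (2,1)=-1→XO./X.O/OXX
ply 5, O at XOX/X.O/O.X | (1,1)=+1→XOX/XOO/O.X*; (2,1)=+1→XOX/X.O/OOX
ply 6: XOX/XOO/O.X is terminal -1 (X); from .../X.O/..X depth 6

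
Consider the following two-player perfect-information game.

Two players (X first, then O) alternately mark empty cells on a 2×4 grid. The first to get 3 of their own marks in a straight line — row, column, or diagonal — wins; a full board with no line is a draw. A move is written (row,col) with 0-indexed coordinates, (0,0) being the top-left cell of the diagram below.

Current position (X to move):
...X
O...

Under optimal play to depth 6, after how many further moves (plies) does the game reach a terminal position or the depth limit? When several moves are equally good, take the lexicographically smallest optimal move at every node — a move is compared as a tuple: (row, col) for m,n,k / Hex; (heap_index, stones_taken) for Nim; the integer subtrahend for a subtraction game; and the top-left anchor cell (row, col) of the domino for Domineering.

PV length from [...X/O...]: 6 plies

[...X/O...] X move#1: (0,0):+0/X..X/O...*, (0,1):+0/.X.X/O..., (0,2):+0/..XX/O..., (1,1):+0/...X/OX.., (1,2):+0/...X/O.X., (1,3):+0/...X/O..X
[X..X/O...] O move#2: (0,1):+0/XO.X/O...*, (0,2):+0/X.OX/O..., (1,1):+0/X..X/OO.., (1,2):+0/X..X/O.O., (1,3):+0/X..X/O..O
[XO.X/O...] X move#3: (0,2):+0/XOXX/O...*, (1,1):+0/XO.X/OX.., (1,2):+0/XO.X/O.X., (1,3):+0/XO.X/O..X
[XOXX/O...] O move#4: (1,1):+0/XOXX/OO..*, (1,2):+0/XOXX/O.O., (1,3):+0/XOXX/O..O
[XOXX/OO..] X move#5: (1,2):+0/XOXX/OOX.*, (1,3):-1/XOXX/OO.X
[XOXX/OOX.] O move#6: (1,3):+0/XOXX/OOXO*
[XOXX/OOXO] end (terminal +0, X#7); searched ...X/O... to 6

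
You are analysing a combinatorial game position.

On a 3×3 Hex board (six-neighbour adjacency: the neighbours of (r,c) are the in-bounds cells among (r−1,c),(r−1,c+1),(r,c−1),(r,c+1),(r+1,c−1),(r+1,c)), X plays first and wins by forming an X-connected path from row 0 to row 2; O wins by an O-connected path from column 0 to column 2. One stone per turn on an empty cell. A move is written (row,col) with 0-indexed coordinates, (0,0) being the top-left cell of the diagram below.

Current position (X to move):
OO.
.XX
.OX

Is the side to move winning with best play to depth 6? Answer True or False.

X winning at [OO./.XX/.OX]: True

p1 X@[OO./.XX/.OX]: (0,2)[OOX/.XX/.OX]+1* (1,0)[OO./XXX/.OX]-1 (2,0)[OO./.XX/XOX]-1
p2 O@[OOX/.XX/.OX] terminal -1; root [OO./.XX/.OX] d6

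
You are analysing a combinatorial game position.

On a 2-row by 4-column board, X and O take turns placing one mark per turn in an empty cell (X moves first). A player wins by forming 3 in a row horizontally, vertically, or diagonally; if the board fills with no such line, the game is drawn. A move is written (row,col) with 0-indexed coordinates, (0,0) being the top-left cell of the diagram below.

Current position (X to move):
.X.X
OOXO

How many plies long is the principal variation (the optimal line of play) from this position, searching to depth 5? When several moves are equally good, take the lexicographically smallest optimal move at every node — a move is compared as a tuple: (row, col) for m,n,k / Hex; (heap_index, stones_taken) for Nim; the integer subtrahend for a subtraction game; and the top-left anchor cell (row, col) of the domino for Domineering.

[.X.X/OOXO] X move#1: (0,0):+0/XX.X/OOXO, (0,2):+1/.XXX/OOXO*
[.XXX/OOXO] end (terminal -1, O#2); searched .X.X/OOXO to 5

PV length from [.X.X/OOXO]: 1 ply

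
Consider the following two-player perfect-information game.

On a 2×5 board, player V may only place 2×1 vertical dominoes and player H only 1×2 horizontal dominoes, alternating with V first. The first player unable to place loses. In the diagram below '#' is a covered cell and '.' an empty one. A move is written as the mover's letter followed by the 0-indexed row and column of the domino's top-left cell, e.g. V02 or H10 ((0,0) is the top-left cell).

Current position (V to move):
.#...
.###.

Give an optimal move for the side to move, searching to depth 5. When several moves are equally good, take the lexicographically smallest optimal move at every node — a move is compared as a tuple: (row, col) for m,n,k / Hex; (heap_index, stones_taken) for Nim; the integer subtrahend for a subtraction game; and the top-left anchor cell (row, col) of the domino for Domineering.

V's best at [.#.../.###.]: V04

[.#.../.###.] V move#1: V00:-1/##.../####., V04:+1/.#..#/.####*
[.#..#/.####] H move#2: H02:-1/.####/.####*
[.####/.####] V move#3: V00:+1/#####/#####*
[#####/#####] end (terminal -1, H#4); searched .#.../.###. to 5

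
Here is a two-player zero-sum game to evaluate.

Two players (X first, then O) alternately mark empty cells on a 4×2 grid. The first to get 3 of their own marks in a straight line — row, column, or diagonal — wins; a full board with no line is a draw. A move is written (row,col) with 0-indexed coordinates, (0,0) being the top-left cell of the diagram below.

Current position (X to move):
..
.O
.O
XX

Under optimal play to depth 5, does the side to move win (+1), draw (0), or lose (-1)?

value(../.O/.O/XX, X) = 0

[../.O/.O/XX] X move#1: (0,0):-1/X./.O/.O/XX, (0,1):+0/.X/.O/.O/XX*, (1,0):-1/../XO/.O/XX, (2,0):-1/../.O/XO/XX
[.X/.O/.O/XX] O move#2: (0,0):+0/OX/.O/.O/XX*, (1,0):+0/.X/OO/.O/XX, (2,0):+0/.X/.O/OO/XX
[OX/.O/.O/XX] X move#3: (1,0):+0/OX/XO/.O/XX*, (2,0):+0/OX/.O/XO/XX
[OX/XO/.O/XX] O move#4: (2,0):+0/OX/XO/OO/XX*
[OX/XO/OO/XX] end (terminal +0, X#5); searched ../.O/.O/XX to 5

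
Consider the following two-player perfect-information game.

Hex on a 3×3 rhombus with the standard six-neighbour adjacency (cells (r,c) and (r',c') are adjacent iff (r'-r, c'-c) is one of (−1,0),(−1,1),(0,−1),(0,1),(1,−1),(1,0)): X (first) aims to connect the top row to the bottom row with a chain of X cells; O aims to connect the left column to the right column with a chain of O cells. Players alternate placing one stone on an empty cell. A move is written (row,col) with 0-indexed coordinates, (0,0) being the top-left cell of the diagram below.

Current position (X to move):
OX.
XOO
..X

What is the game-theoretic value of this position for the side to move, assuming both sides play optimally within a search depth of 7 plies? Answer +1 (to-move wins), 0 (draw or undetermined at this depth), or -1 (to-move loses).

value(OX./XOO/..X, X) = +1

p1 X@[OX./XOO/..X]: (0,2)[OXX/XOO/..X]-1 (2,0)[OX./XOO/X.X]+1* (2,1)[OX./XOO/.XX]-1
p2 O@[OX./XOO/X.X] terminal -1; root [OX./XOO/..X] d7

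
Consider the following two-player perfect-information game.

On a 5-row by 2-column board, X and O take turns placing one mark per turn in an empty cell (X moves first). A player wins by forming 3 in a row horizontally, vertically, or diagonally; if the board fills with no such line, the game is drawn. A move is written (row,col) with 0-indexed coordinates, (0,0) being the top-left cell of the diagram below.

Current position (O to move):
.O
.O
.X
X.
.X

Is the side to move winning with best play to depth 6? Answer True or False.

O winning at [.O/.O/.X/X./.X]: False

p1 O@[.O/.O/.X/X./.X]: (0,0)[OO/.O/.X/X./.X]-1* (1,0)[.O/OO/.X/X./.X]-1 (2,0)[.O/.O/OX/X./.X]-1 (3,1)[.O/.O/.X/XO/.X]-1 (4,0)[.O/.O/.X/X./OX]-1
p2 X@[OO/.O/.X/X./.X]: (1,0)[OO/XO/.X/X./.X]+1* (2,0)[OO/.O/XX/X./.X]+1 (3,1)[OO/.O/.X/XX/.X]+1 (4,0)[OO/.O/.X/X./XX]+1
p3 O@[OO/XO/.X/X./.X]: (2,0)[OO/XO/OX/X./.X]-1* (3,1)[OO/XO/.X/XO/.X]-1 (4,0)[OO/XO/.X/X./OX]-1
p4 X@[OO/XO/OX/X./.X]: (3,1)[OO/XO/OX/XX/.X]+1* (4,0)[OO/XO/OX/X./XX]+0
p5 O@[OO/XO/OX/XX/.X] terminal -1; root [.O/.O/.X/X./.X] d6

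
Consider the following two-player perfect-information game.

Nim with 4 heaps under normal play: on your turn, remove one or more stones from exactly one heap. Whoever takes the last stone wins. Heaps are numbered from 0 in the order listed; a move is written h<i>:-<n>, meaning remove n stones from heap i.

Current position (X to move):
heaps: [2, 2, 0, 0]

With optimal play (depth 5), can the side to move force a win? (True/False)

p1 X@[(2,2,0,0)]: h0:-1[(1,2,0,0)]-1* h0:-2[(0,2,0,0)]-1 h1:-1[(2,1,0,0)]-1 h1:-2[(2,0,0,0)]-1
p2 O@[(1,2,0,0)]: h0:-1[(0,2,0,0)]-1 h1:-1[(1,1,0,0)]+1* h1:-2[(1,0,0,0)]-1
p3 X@[(1,1,0,0)]: h0:-1[(0,1,0,0)]-1* h1:-1[(1,0,0,0)]-1
p4 O@[(0,1,0,0)]: h1:-1[(0,0,0,0)]+1*
p5 X@[(0,0,0,0)] terminal -1; root [(2,2,0,0)] d5

X winning at [(2,2,0,0)]: False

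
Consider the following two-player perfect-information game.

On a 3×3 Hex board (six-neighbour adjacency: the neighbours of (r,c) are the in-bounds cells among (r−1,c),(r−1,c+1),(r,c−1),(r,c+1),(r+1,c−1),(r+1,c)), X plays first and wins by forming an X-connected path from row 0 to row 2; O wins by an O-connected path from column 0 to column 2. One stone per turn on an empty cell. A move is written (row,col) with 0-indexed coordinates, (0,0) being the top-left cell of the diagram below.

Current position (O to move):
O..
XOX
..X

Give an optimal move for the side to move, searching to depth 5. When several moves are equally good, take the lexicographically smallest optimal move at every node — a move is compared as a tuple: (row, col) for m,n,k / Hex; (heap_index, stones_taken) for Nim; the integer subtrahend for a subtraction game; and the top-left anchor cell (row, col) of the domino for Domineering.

p1 O@[O../XOX/..X]: (0,1)[OO./XOX/..X]-1 (0,2)[O.O/XOX/..X]+1* (2,0)[O../XOX/O.X]-1 (2,1)[O../XOX/.OX]-1
p2 X@[O.O/XOX/..X]: (0,1)[OXO/XOX/..X]-1* (2,0)[O.O/XOX/X.X]-1 (2,1)[O.O/XOX/.XX]-1
p3 O@[OXO/XOX/..X]: (2,0)[OXO/XOX/O.X]+1* (2,1)[OXO/XOX/.OX]-1
p4 X@[OXO/XOX/O.X] terminal -1; root [O../XOX/..X] d5

O's best at [O../XOX/..X]: (0,2)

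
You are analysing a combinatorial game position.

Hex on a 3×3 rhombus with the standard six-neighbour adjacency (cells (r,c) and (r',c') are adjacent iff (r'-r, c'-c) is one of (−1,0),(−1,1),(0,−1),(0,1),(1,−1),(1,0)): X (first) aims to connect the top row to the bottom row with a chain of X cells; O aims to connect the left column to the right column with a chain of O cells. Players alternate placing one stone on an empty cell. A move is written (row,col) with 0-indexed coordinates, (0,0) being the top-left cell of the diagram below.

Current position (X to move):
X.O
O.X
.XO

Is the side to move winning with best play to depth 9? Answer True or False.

X winning at [X.O/O.X/.XO]: False

[X.O/O.X/.XO] X move#1: (0,1):-1/XXO/O.X/.XO*, (1,1):-1/X.O/OXX/.XO, (2,0):-1/X.O/O.X/XXO
[XXO/O.X/.XO] O move#2: (1,1):+1/XXO/OOX/.XO*, (2,0):-1/XXO/O.X/OXO
[XXO/OOX/.XO] end (terminal -1, X#3); searched X.O/O.X/.XO to 9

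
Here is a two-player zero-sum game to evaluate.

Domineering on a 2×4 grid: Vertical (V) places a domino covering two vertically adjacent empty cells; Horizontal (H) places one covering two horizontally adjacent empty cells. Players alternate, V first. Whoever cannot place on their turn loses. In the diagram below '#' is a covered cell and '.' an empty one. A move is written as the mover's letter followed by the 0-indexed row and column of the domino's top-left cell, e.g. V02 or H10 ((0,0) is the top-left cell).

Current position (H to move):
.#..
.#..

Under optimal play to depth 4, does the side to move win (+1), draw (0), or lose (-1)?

[.#../.#..] H move#1: H02:+1/.###/.#..*, H12:+1/.#../.###
[.###/.#..] V move#2: V00:-1/####/##..*
[####/##..] H move#3: H12:+1/####/####*
[####/####] end (terminal -1, V#4); searched .#../.#.. to 4

value(.#../.#.., H) = +1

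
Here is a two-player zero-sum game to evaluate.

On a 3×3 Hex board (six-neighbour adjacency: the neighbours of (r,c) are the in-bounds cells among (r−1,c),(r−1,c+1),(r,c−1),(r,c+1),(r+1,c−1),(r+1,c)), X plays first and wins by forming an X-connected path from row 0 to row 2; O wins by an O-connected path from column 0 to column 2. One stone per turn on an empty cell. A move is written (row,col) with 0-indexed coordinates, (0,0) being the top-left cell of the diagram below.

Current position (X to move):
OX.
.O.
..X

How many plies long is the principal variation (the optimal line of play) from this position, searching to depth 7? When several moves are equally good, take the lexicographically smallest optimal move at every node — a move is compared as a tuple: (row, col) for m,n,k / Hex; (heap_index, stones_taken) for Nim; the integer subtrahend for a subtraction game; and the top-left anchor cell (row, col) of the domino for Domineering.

PV length from [OX./.O./..X]: 4 plies

p1 X@[OX./.O./..X]: (0,2)[OXX/.O./..X]-1* (1,0)[OX./XO./..X]-1 (1,2)[OX./.OX/..X]-1 (2,0)[OX./.O./X.X]-1 (2,1)[OX./.O./.XX]-1
p2 O@[OXX/.O./..X]: (1,0)[OXX/OO./..X]-1 (1,2)[OXX/.OO/..X]+1* (2,0)[OXX/.O./O.X]-1 (2,1)[OXX/.O./.OX]-1
p3 X@[OXX/.OO/..X]: (1,0)[OXX/XOO/..X]-1* (2,0)[OXX/.OO/X.X]-1 (2,1)[OXX/.OO/.XX]-1
p4 O@[OXX/XOO/..X]: (2,0)[OXX/XOO/O.X]+1* (2,1)[OXX/XOO/.OX]-1
p5 X@[OXX/XOO/O.X] terminal -1; root [OX./.O./..X] d7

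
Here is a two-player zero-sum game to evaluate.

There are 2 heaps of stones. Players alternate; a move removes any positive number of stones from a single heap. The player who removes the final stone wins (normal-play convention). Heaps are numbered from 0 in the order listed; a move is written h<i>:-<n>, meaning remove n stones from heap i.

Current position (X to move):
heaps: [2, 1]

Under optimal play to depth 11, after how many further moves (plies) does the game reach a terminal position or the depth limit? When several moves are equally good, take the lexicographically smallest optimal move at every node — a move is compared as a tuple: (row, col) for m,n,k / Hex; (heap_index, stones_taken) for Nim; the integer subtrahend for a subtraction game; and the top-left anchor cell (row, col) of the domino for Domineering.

[(2,1)] X move#1: h0:-1:+1/(1,1)*, h0:-2:-1/(0,1), h1:-1:-1/(2,0)
[(1,1)] O move#2: h0:-1:-1/(0,1)*, h1:-1:-1/(1,0)
[(0,1)] X move#3: h1:-1:+1/(0,0)*
[(0,0)] end (terminal -1, O#4); searched (2,1) to 11

PV length from [(2,1)]: 3 plies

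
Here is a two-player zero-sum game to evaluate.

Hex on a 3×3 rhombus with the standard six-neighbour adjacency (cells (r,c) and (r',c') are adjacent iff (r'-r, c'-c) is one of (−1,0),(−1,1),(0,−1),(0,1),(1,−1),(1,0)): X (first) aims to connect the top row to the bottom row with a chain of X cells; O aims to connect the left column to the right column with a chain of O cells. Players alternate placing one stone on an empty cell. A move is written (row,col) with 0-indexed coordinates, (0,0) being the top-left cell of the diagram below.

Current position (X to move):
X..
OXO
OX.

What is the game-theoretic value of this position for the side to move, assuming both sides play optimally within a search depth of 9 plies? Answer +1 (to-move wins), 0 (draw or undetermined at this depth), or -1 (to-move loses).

[X../OXO/OX.] X move#1: (0,1):+1/XX./OXO/OX.*, (0,2):+1/X.X/OXO/OX., (2,2):+1/X../OXO/OXX
[XX./OXO/OX.] end (terminal -1, O#2); searched X../OXO/OX. to 9

value(X../OXO/OX., X) = +1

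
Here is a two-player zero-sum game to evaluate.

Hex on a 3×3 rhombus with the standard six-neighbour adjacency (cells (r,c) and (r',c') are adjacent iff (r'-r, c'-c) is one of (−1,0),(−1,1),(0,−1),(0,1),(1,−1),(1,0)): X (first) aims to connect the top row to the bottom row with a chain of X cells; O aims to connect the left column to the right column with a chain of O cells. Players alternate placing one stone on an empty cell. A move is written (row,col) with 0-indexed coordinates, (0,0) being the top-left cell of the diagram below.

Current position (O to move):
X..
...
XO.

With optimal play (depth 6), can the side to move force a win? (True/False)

O winning at [X../.../XO.]: False

ply 1, O at X../.../XO. | (0,1)=-1→XO./.../XO.*; (0,2)=-1→X.O/.../XO.; (1,0)=-1→X../O../XO.; (1,1)=-1→X../.O./XO.; (1,2)=-1→X../..O/XO.; (2,2)=-1→X../.../XOO
ply 2, X at XO./.../XO. | (0,2)=+1→XOX/.../XO.*; (1,0)=+1→XO./X../XO.; (1,1)=+1→XO./.X./XO.; (1,2)=+1→XO./..X/XO.; (2,2)=+1→XO./.../XOX
ply 3, O at XOX/.../XO. | (1,0)=-1→XOX/O../XO.*; (1,1)=-1→XOX/.O./XO.; (1,2)=-1→XOX/..O/XO.; (2,2)=-1→XOX/.../XOO
ply 4, X at XOX/O../XO. | (1,1)=+1→XOX/OX./XO.*; (1,2)=+1→XOX/O.X/XO.; (2,2)=+1→XOX/O../XOX
ply 5: XOX/OX./XO. is terminal -1 (O); from X../.../XO. depth 6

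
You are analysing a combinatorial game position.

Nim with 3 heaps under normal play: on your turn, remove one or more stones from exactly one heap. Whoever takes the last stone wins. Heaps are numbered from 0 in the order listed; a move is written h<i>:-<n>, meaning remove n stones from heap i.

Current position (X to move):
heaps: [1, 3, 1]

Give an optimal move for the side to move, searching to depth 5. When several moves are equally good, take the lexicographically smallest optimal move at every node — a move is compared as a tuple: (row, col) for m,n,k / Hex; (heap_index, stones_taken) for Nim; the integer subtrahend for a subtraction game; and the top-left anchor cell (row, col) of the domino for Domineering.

X's best at [(1,3,1)]: h1:-3

p1 X@[(1,3,1)]: h0:-1[(0,3,1)]-1 h1:-1[(1,2,1)]-1 h1:-2[(1,1,1)]-1 h1:-3[(1,0,1)]+1* h2:-1[(1,3,0)]-1
p2 O@[(1,0,1)]: h0:-1[(0,0,1)]-1* h2:-1[(1,0,0)]-1
p3 X@[(0,0,1)]: h2:-1[(0,0,0)]+1*
p4 O@[(0,0,0)] terminal -1; root [(1,3,1)] d5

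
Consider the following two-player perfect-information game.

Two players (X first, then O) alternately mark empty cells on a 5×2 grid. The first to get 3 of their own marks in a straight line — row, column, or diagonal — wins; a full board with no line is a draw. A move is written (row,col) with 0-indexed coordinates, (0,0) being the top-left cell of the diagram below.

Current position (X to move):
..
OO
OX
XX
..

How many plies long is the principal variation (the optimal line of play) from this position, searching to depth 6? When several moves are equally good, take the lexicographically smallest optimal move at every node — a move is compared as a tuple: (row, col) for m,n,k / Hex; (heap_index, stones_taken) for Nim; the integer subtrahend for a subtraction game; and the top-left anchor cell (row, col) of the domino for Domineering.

PV length from [../OO/OX/XX/..]: 1 ply

ply 1, X at ../OO/OX/XX/.. | (0,0)=+0→X./OO/OX/XX/..; (0,1)=-1→.X/OO/OX/XX/..; (4,0)=-1→../OO/OX/XX/X.; (4,1)=+1→../OO/OX/XX/.X*
ply 2: ../OO/OX/XX/.X is terminal -1 (O); from ../OO/OX/XX/.. depth 6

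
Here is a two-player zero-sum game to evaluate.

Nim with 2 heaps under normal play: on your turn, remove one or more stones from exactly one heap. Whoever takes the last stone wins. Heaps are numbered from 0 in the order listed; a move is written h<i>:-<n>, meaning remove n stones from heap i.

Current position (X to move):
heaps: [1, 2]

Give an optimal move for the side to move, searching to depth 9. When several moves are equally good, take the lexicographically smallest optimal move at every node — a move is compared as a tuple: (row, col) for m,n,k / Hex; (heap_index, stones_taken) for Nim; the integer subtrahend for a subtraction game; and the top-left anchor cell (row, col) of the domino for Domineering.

[(1,2)] X move#1: h0:-1:-1/(0,2), h1:-1:+1/(1,1)*, h1:-2:-1/(1,0)
[(1,1)] O move#2: h0:-1:-1/(0,1)*, h1:-1:-1/(1,0)
[(0,1)] X move#3: h1:-1:+1/(0,0)*
[(0,0)] end (terminal -1, O#4); searched (1,2) to 9

X's best at [(1,2)]: h1:-1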